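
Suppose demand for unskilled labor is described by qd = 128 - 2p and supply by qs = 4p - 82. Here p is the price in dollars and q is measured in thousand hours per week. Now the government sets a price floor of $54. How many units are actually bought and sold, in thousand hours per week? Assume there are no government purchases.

20

Equilibrium: 128 - 2p = 4p - 82, so 210 = 6p and p* = 35, q* = 58.
Since 54 > 35, the floor is binding.
At p = 54: qd = 128 - 2·54 = 20 and qs = 4·54 - 82 = 134.
The quantity actually transacted is the short side, demand: 20.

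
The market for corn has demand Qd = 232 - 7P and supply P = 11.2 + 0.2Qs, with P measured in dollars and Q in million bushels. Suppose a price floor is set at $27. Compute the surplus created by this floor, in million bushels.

Rearranging supply gives Qs = 5P - 56. Without the control the market clears where 232 - 7P = 5P - 56, i.e. P* = 24 and Q* = 64.
Since 27 > 24, the floor is binding.
At P = 27: Qd = 232 - 7·27 = 43 and Qs = 5·27 - 56 = 79.
Surplus = Qs - Qd = 79 - 43 = 36.

36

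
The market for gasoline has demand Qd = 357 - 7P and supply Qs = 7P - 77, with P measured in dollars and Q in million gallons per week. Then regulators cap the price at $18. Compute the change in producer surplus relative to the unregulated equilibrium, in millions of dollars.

-1228.5

Setting quantity demanded equal to quantity supplied, 357 - 7P = 7P - 77, gives P* = 31 and Q* = 140.
The ceiling of 18 is below the equilibrium price 31, so it binds.
At P = 18: Qd = 357 - 7·18 = 231 and Qs = 7·18 - 77 = 49.
Producer surplus without the control is ½ · (31 - 11) · 140 = 1400.
With the ceiling, producers sell 49 units at 18, so PS = ½ · (18 - 11) · 49 = 171.5.
Change in producer surplus = 171.5 - 1400 = -1228.5.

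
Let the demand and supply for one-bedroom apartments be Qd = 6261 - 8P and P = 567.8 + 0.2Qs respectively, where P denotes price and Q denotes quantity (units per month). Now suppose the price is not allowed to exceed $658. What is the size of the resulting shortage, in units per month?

546

Rearranging supply gives Qs = 5P - 2839. In a free market, 6261 - 8P = 5P - 2839 gives the equilibrium P* = 700, Q* = 661.
The ceiling of 658 is below the equilibrium price 700, so it binds.
At P = 658: Qd = 6261 - 8·658 = 997 and Qs = 5·658 - 2839 = 451.
Shortage = Qd - Qs = 997 - 451 = 546.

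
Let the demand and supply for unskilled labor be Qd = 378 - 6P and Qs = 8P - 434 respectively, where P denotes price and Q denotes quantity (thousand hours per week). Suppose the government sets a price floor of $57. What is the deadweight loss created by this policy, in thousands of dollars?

Without the control the market clears where 378 - 6P = 8P - 434, i.e. P* = 58 and Q* = 30.
Since 57 is below P* = 58, the floor does not bind and the free-market outcome prevails.
Since the control does not bind, no trades are prevented and deadweight loss is zero.

0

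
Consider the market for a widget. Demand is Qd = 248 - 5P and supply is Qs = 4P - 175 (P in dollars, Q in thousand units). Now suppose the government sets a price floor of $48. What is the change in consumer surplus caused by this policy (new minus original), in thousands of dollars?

Setting quantity demanded equal to quantity supplied, 248 - 5P = 4P - 175, gives P* = 47 and Q* = 13.
Since 48 > 47, the floor is binding.
At P = 48: Qd = 248 - 5·48 = 8 and Qs = 4·48 - 175 = 17.
Consumer surplus without the control is ½ · (49.6 - 47) · 13 = 16.9.
With the floor, consumers buy 8 units at 48, so CS = ½ · (49.6 - 48) · 8 = 6.4.
Change in consumer surplus = 6.4 - 16.9 = -10.5.

-10.5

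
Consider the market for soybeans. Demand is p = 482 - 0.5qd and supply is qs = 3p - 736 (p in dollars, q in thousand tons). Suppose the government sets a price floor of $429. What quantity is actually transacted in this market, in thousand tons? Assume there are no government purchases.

106

Rearranging demand gives qd = 964 - 2p. Equilibrium: 964 - 2p = 3p - 736, so 1700 = 5p and p* = 340, q* = 284.
Since 429 > 340, the floor is binding.
At p = 429: qd = 964 - 2·429 = 106 and qs = 3·429 - 736 = 551.
The quantity actually transacted is the short side, demand: 106.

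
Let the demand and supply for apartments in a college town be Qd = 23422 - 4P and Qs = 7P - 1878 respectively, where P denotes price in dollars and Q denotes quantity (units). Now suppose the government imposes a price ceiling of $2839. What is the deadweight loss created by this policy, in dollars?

0

Without the control the market clears where 23422 - 4P = 7P - 1878, i.e. P* = 2300 and Q* = 14222.
Since 2839 is above P* = 2300, the ceiling does not bind and the free-market outcome prevails.
Since the control does not bind, no trades are prevented and deadweight loss is zero.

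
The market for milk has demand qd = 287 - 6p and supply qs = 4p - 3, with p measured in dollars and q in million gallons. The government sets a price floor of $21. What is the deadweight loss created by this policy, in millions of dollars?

Equilibrium: 287 - 6p = 4p - 3, so 290 = 10p and p* = 29, q* = 113.
The floor of 21 is below the equilibrium price 29, so it is not binding; the market clears at p* = 29, q* = 113.
Since the control does not bind, no trades are prevented and deadweight loss is zero.

0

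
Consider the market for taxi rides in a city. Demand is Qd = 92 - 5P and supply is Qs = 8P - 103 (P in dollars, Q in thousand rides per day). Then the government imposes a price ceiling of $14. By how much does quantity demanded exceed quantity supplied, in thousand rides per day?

13

In a free market, 92 - 5P = 8P - 103 gives the equilibrium P* = 15, Q* = 17.
The ceiling of 14 is below the equilibrium price 15, so it binds.
At P = 14: Qd = 92 - 5·14 = 22 and Qs = 8·14 - 103 = 9.
Shortage = Qd - Qs = 22 - 9 = 13.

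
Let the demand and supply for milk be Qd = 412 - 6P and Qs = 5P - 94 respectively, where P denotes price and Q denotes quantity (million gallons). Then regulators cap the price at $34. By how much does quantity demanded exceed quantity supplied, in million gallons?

Setting quantity demanded equal to quantity supplied, 412 - 6P = 5P - 94, gives P* = 46 and Q* = 136.
Since 34 < 46, the ceiling is binding.
At P = 34: Qd = 412 - 6·34 = 208 and Qs = 5·34 - 94 = 76.
Shortage = Qd - Qs = 208 - 76 = 132.

132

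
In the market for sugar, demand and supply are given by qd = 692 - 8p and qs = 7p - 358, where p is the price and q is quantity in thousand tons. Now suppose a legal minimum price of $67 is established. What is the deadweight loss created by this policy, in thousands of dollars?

0

In a free market, 692 - 8p = 7p - 358 gives the equilibrium p* = 70, q* = 132.
The floor of 67 is below the equilibrium price 70, so it is not binding; the market clears at p* = 70, q* = 132.
Since the control does not bind, no trades are prevented and deadweight loss is zero.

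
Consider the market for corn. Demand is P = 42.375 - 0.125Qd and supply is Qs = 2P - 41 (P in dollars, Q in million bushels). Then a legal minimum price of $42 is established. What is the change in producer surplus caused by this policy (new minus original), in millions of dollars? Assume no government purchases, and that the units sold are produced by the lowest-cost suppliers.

Rearranging demand gives Qd = 339 - 8P. In a free market, 339 - 8P = 2P - 41 gives the equilibrium P* = 38, Q* = 35.
Since 42 > 38, the floor is binding.
At P = 42: Qd = 339 - 8·42 = 3 and Qs = 2·42 - 41 = 43.
Producer surplus without the control is ½ · (38 - 20.5) · 35 = 306.25.
With the floor, 3 units are sold at 42. The supply price at Q = 3 is 22, so PS = ½ · [(42 - 20.5) + (42 - 22)] · 3 = 62.25.
Change in producer surplus = 62.25 - 306.25 = -244.

-244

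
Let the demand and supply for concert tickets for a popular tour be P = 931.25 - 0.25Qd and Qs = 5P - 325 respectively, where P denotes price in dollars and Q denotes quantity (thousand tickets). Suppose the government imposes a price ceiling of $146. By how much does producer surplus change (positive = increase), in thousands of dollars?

-354160

Rearranging demand gives Qd = 3725 - 4P. Without the control the market clears where 3725 - 4P = 5P - 325, i.e. P* = 450 and Q* = 1925.
Since 146 < 450, the ceiling is binding.
At P = 146: Qd = 3725 - 4·146 = 3141 and Qs = 5·146 - 325 = 405.
Producer surplus without the control is ½ · (450 - 65) · 1925 = 370562.5.
With the ceiling, producers sell 405 units at 146, so PS = ½ · (146 - 65) · 405 = 16402.5.
Change in producer surplus = 16402.5 - 370562.5 = -354160.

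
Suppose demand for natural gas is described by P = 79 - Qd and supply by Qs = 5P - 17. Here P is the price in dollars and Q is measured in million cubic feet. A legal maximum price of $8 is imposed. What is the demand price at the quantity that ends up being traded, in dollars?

Rearranging demand gives Qd = 79 - P. Setting quantity demanded equal to quantity supplied, 79 - P = 5P - 17, gives P* = 16 and Q* = 63.
The ceiling of 8 is below the equilibrium price 16, so it binds.
At P = 8: Qd = 79 - 8 = 71 and Qs = 5·8 - 17 = 23.
Only 23 units reach the market. On the demand curve, the marginal buyer's willingness to pay at Q = 23 is (79 - 23) = 56.

56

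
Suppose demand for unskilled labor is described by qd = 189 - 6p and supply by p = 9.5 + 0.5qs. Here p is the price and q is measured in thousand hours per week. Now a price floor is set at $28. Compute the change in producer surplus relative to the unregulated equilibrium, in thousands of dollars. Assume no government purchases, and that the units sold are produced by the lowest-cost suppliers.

Rearranging supply gives qs = 2p - 19. Equilibrium: 189 - 6p = 2p - 19, so 208 = 8p and p* = 26, q* = 33.
The floor of 28 is above the equilibrium price 26, so it binds.
At p = 28: qd = 189 - 6·28 = 21 and qs = 2·28 - 19 = 37.
Producer surplus without the control is ½ · (26 - 9.5) · 33 = 272.25.
With the floor, 21 units are sold at 28. The supply price at q = 21 is 20, so PS = ½ · [(28 - 9.5) + (28 - 20)] · 21 = 278.25.
Change in producer surplus = 278.25 - 272.25 = 6.

6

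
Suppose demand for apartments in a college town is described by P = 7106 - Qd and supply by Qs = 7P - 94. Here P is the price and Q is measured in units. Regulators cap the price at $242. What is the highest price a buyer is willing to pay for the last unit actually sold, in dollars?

5506

Rearranging demand gives Qd = 7106 - P. Equilibrium: 7106 - P = 7P - 94, so 7200 = 8P and P* = 900, Q* = 6206.
Since 242 < 900, the ceiling is binding.
At P = 242: Qd = 7106 - 242 = 6864 and Qs = 7·242 - 94 = 1600.
Only 1600 units reach the market. On the demand curve, the marginal buyer's willingness to pay at Q = 1600 is (7106 - 1600) = 5506.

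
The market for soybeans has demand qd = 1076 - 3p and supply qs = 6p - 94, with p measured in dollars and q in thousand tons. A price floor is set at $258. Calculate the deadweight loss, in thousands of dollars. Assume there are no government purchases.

36864

Setting quantity demanded equal to quantity supplied, 1076 - 3p = 6p - 94, gives p* = 130 and q* = 686.
Because the floor (258) lies above the market-clearing price, it is binding.
At p = 258: qd = 1076 - 3·258 = 302 and qs = 6·258 - 94 = 1454.
Quantity traded falls to 302. At q = 302 the demand price is (1076 - 302)/3 = 258 and the supply price is (94 + 302)/6 = 66.
Deadweight loss = ½ · (258 - 66) · (686 - 302) = ½ · 192 · 384 = 36864.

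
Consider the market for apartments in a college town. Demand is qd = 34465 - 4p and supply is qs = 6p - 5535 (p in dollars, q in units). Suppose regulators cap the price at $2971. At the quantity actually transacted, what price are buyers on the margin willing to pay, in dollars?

Without the control the market clears where 34465 - 4p = 6p - 5535, i.e. p* = 4000 and q* = 18465.
Since 2971 < 4000, the ceiling is binding.
At p = 2971: qd = 34465 - 4·2971 = 22581 and qs = 6·2971 - 5535 = 12291.
Only 12291 units reach the market. On the demand curve, the marginal buyer's willingness to pay at q = 12291 is (34465 - 12291)/4 = 5543.5.

5543.5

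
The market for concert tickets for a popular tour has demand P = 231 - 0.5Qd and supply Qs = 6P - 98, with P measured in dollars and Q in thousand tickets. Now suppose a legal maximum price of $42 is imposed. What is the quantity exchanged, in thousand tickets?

Rearranging demand gives Qd = 462 - 2P. Setting quantity demanded equal to quantity supplied, 462 - 2P = 6P - 98, gives P* = 70 and Q* = 322.
The ceiling of 42 is below the equilibrium price 70, so it binds.
At P = 42: Qd = 462 - 2·42 = 378 and Qs = 6·42 - 98 = 154.
The quantity actually transacted is the short side, supply: 154.

154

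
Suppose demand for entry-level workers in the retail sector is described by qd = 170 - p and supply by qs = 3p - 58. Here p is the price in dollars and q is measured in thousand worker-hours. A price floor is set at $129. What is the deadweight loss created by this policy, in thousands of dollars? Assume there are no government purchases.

3456

Setting quantity demanded equal to quantity supplied, 170 - p = 3p - 58, gives p* = 57 and q* = 113.
Since 129 > 57, the floor is binding.
At p = 129: qd = 170 - 129 = 41 and qs = 3·129 - 58 = 329.
Quantity traded falls to 41. At q = 41 the demand price is 170 - 41 = 129 and the supply price is (58 + 41)/3 = 33.
Deadweight loss = ½ · (129 - 33) · (113 - 41) = ½ · 96 · 72 = 3456.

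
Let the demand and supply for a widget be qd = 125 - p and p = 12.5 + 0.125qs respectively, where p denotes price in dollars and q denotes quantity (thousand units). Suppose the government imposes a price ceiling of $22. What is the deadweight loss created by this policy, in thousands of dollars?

324

Rearranging supply gives qs = 8p - 100. Without the control the market clears where 125 - p = 8p - 100, i.e. p* = 25 and q* = 100.
Because the ceiling (22) lies below the market-clearing price, it is binding.
At p = 22: qd = 125 - 22 = 103 and qs = 8·22 - 100 = 76.
Quantity traded falls to 76. At q = 76 the demand price is 125 - 76 = 49 and the supply price is (100 + 76)/8 = 22.
Deadweight loss = ½ · (49 - 22) · (100 - 76) = ½ · 27 · 24 = 324.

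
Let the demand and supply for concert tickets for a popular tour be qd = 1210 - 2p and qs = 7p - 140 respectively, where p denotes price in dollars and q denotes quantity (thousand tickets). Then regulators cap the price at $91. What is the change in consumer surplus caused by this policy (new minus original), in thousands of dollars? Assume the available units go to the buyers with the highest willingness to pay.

In a free market, 1210 - 2p = 7p - 140 gives the equilibrium p* = 150, q* = 910.
Since 91 < 150, the ceiling is binding.
At p = 91: qd = 1210 - 2·91 = 1028 and qs = 7·91 - 140 = 497.
Consumer surplus without the control is ½ · (605 - 150) · 910 = 207025.
With the ceiling, 497 units are sold at 91 (assume they go to the highest-value buyers). The demand price at q = 497 is 356.5, so CS = ½ · [(605 - 91) + (356.5 - 91)] · 497 = 193705.75.
Change in consumer surplus = 193705.75 - 207025 = -13319.25.

-13319.25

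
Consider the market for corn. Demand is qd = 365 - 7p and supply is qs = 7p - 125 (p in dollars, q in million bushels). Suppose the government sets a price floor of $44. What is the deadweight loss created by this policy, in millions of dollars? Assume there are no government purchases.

Without the control the market clears where 365 - 7p = 7p - 125, i.e. p* = 35 and q* = 120.
Because the floor (44) lies above the market-clearing price, it is binding.
At p = 44: qd = 365 - 7·44 = 57 and qs = 7·44 - 125 = 183.
Quantity traded falls to 57. At q = 57 the demand price is (365 - 57)/7 = 44 and the supply price is (125 + 57)/7 = 26.
Deadweight loss = ½ · (44 - 26) · (120 - 57) = ½ · 18 · 63 = 567.

567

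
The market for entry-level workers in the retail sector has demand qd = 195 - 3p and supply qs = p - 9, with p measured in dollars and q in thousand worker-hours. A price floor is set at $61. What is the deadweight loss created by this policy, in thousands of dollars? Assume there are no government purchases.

600

Setting quantity demanded equal to quantity supplied, 195 - 3p = p - 9, gives p* = 51 and q* = 42.
Since 61 > 51, the floor is binding.
At p = 61: qd = 195 - 3·61 = 12 and qs = 61 - 9 = 52.
Quantity traded falls to 12. At q = 12 the demand price is (195 - 12)/3 = 61 and the supply price is 9 + 12 = 21.
Deadweight loss = ½ · (61 - 21) · (42 - 12) = ½ · 40 · 30 = 600.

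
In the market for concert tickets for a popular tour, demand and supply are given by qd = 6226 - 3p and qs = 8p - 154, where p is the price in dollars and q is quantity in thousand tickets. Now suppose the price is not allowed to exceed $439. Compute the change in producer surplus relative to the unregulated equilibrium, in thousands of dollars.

-553002

Without the control the market clears where 6226 - 3p = 8p - 154, i.e. p* = 580 and q* = 4486.
Since 439 < 580, the ceiling is binding.
At p = 439: qd = 6226 - 3·439 = 4909 and qs = 8·439 - 154 = 3358.
Producer surplus without the control is ½ · (580 - 19.25) · 4486 = 1257762.25.
With the ceiling, producers sell 3358 units at 439, so PS = ½ · (439 - 19.25) · 3358 = 704760.25.
Change in producer surplus = 704760.25 - 1257762.25 = -553002.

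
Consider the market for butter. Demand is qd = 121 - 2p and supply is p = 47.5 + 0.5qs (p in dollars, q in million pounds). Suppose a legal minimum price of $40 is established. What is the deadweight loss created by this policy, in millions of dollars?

0

Rearranging supply gives qs = 2p - 95. Equilibrium: 121 - 2p = 2p - 95, so 216 = 4p and p* = 54, q* = 13.
The floor of 40 is below the equilibrium price 54, so it is not binding; the market clears at p* = 54, q* = 13.
Since the control does not bind, no trades are prevented and deadweight loss is zero.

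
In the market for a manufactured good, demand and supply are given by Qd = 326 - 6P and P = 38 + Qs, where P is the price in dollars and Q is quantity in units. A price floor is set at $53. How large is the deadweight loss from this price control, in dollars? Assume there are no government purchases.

Rearranging supply gives Qs = P - 38. Equilibrium: 326 - 6P = P - 38, so 364 = 7P and P* = 52, Q* = 14.
Because the floor (53) lies above the market-clearing price, it is binding.
At P = 53: Qd = 326 - 6·53 = 8 and Qs = 53 - 38 = 15.
Quantity traded falls to 8. At Q = 8 the demand price is (326 - 8)/6 = 53 and the supply price is 38 + 8 = 46.
Deadweight loss = ½ · (53 - 46) · (14 - 8) = ½ · 7 · 6 = 21.

21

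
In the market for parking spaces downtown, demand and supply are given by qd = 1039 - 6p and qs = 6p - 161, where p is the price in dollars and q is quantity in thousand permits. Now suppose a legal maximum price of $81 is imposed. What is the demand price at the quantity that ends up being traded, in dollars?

Equilibrium: 1039 - 6p = 6p - 161, so 1200 = 12p and p* = 100, q* = 439.
The ceiling of 81 is below the equilibrium price 100, so it binds.
At p = 81: qd = 1039 - 6·81 = 553 and qs = 6·81 - 161 = 325.
Only 325 units reach the market. On the demand curve, the marginal buyer's willingness to pay at q = 325 is (1039 - 325)/6 = 119.

119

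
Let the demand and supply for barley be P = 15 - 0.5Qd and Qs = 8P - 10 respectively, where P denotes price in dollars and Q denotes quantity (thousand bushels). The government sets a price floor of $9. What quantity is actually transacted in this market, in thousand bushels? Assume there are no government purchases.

12

Rearranging demand gives Qd = 30 - 2P. In a free market, 30 - 2P = 8P - 10 gives the equilibrium P* = 4, Q* = 22.
Since 9 > 4, the floor is binding.
At P = 9: Qd = 30 - 2·9 = 12 and Qs = 8·9 - 10 = 62.
The quantity actually transacted is the short side, demand: 12.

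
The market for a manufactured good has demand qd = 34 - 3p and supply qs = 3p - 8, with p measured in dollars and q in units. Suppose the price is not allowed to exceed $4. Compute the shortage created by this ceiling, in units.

Setting quantity demanded equal to quantity supplied, 34 - 3p = 3p - 8, gives p* = 7 and q* = 13.
The ceiling of 4 is below the equilibrium price 7, so it binds.
At p = 4: qd = 34 - 3·4 = 22 and qs = 3·4 - 8 = 4.
Shortage = qd - qs = 22 - 4 = 18.

18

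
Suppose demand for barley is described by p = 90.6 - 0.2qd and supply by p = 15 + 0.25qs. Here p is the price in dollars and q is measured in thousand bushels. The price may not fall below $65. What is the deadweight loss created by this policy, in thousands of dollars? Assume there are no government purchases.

Rearranging demand gives qd = 453 - 5p; rearranging supply gives qs = 4p - 60. In a free market, 453 - 5p = 4p - 60 gives the equilibrium p* = 57, q* = 168.
Since 65 > 57, the floor is binding.
At p = 65: qd = 453 - 5·65 = 128 and qs = 4·65 - 60 = 200.
Quantity traded falls to 128. At q = 128 the demand price is (453 - 128)/5 = 65 and the supply price is (60 + 128)/4 = 47.
Deadweight loss = ½ · (65 - 47) · (168 - 128) = ½ · 18 · 40 = 360.

360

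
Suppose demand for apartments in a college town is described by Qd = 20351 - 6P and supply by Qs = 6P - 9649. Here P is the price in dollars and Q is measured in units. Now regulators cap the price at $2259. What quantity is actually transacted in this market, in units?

In a free market, 20351 - 6P = 6P - 9649 gives the equilibrium P* = 2500, Q* = 5351.
The ceiling of 2259 is below the equilibrium price 2500, so it binds.
At P = 2259: Qd = 20351 - 6·2259 = 6797 and Qs = 6·2259 - 9649 = 3905.
The quantity actually transacted is the short side, supply: 3905.

3905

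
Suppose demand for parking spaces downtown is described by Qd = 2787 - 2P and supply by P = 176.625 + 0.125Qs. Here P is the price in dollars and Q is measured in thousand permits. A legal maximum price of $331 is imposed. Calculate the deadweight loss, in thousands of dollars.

158420

Rearranging supply gives Qs = 8P - 1413. Setting quantity demanded equal to quantity supplied, 2787 - 2P = 8P - 1413, gives P* = 420 and Q* = 1947.
Since 331 < 420, the ceiling is binding.
At P = 331: Qd = 2787 - 2·331 = 2125 and Qs = 8·331 - 1413 = 1235.
Quantity traded falls to 1235. At Q = 1235 the demand price is (2787 - 1235)/2 = 776 and the supply price is (1413 + 1235)/8 = 331.
Deadweight loss = ½ · (776 - 331) · (1947 - 1235) = ½ · 445 · 712 = 158420.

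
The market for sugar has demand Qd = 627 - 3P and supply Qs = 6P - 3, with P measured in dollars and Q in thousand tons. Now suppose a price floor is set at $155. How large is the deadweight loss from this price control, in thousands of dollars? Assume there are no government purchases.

16256.25

Setting quantity demanded equal to quantity supplied, 627 - 3P = 6P - 3, gives P* = 70 and Q* = 417.
Since 155 > 70, the floor is binding.
At P = 155: Qd = 627 - 3·155 = 162 and Qs = 6·155 - 3 = 927.
Quantity traded falls to 162. At Q = 162 the demand price is (627 - 162)/3 = 155 and the supply price is (3 + 162)/6 = 27.5.
Deadweight loss = ½ · (155 - 27.5) · (417 - 162) = ½ · 127.5 · 255 = 16256.25.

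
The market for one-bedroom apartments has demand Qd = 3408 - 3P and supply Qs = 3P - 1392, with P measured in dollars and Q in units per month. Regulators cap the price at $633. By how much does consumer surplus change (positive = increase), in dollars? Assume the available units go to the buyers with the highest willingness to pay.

42835.5

In a free market, 3408 - 3P = 3P - 1392 gives the equilibrium P* = 800, Q* = 1008.
The ceiling of 633 is below the equilibrium price 800, so it binds.
At P = 633: Qd = 3408 - 3·633 = 1509 and Qs = 3·633 - 1392 = 507.
Consumer surplus without the control is ½ · (1136 - 800) · 1008 = 169344.
With the ceiling, 507 units are sold at 633 (assume they go to the highest-value buyers). The demand price at Q = 507 is 967, so CS = ½ · [(1136 - 633) + (967 - 633)] · 507 = 212179.5.
Change in consumer surplus = 212179.5 - 169344 = 42835.5.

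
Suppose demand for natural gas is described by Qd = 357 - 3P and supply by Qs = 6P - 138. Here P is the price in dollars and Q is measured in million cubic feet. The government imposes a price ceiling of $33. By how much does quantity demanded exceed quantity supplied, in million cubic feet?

Without the control the market clears where 357 - 3P = 6P - 138, i.e. P* = 55 and Q* = 192.
Since 33 < 55, the ceiling is binding.
At P = 33: Qd = 357 - 3·33 = 258 and Qs = 6·33 - 138 = 60.
Shortage = Qd - Qs = 258 - 60 = 198.

198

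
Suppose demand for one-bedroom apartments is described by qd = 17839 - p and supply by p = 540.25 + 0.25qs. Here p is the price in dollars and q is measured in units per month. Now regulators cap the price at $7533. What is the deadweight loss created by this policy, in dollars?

Rearranging supply gives qs = 4p - 2161. In a free market, 17839 - p = 4p - 2161 gives the equilibrium p* = 4000, q* = 13839.
The ceiling of 7533 is above the equilibrium price 4000, so it is not binding; the market clears at p* = 4000, q* = 13839.
Since the control does not bind, no trades are prevented and deadweight loss is zero.

0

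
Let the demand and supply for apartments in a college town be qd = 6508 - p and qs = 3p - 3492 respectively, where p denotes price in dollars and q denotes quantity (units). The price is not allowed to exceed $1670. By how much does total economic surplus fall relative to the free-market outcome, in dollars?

4133400

Without the control the market clears where 6508 - p = 3p - 3492, i.e. p* = 2500 and q* = 4008.
The ceiling of 1670 is below the equilibrium price 2500, so it binds.
At p = 1670: qd = 6508 - 1670 = 4838 and qs = 3·1670 - 3492 = 1518.
Quantity traded falls to 1518. At q = 1518 the demand price is 6508 - 1518 = 4990 and the supply price is (3492 + 1518)/3 = 1670.
Deadweight loss = ½ · (4990 - 1670) · (4008 - 1518) = ½ · 3320 · 2490 = 4133400.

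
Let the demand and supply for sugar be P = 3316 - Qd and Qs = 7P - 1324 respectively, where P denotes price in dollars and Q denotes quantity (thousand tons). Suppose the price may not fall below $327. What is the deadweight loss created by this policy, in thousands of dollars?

0

Rearranging demand gives Qd = 3316 - P. Without the control the market clears where 3316 - P = 7P - 1324, i.e. P* = 580 and Q* = 2736.
The floor of 327 is below the equilibrium price 580, so it is not binding; the market clears at P* = 580, Q* = 2736.
Since the control does not bind, no trades are prevented and deadweight loss is zero.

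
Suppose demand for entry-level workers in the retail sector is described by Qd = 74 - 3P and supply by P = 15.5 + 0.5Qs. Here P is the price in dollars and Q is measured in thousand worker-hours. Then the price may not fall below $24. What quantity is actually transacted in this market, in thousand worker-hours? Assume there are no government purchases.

2

Rearranging supply gives Qs = 2P - 31. Equilibrium: 74 - 3P = 2P - 31, so 105 = 5P and P* = 21, Q* = 11.
Because the floor (24) lies above the market-clearing price, it is binding.
At P = 24: Qd = 74 - 3·24 = 2 and Qs = 2·24 - 31 = 17.
The quantity actually transacted is the short side, demand: 2.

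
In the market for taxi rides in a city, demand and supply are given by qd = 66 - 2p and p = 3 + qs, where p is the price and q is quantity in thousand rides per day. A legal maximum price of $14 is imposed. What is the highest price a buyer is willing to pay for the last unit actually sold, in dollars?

27.5

Rearranging supply gives qs = p - 3. Setting quantity demanded equal to quantity supplied, 66 - 2p = p - 3, gives p* = 23 and q* = 20.
Since 14 < 23, the ceiling is binding.
At p = 14: qd = 66 - 2·14 = 38 and qs = 14 - 3 = 11.
Only 11 units reach the market. On the demand curve, the marginal buyer's willingness to pay at q = 11 is (66 - 11)/2 = 27.5.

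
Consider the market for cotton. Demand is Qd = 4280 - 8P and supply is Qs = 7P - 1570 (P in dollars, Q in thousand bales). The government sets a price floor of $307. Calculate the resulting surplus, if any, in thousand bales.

Equilibrium: 4280 - 8P = 7P - 1570, so 5850 = 15P and P* = 390, Q* = 1160.
Since 307 is below P* = 390, the floor does not bind and the free-market outcome prevails.
Since the control does not bind, there is no surplus.

0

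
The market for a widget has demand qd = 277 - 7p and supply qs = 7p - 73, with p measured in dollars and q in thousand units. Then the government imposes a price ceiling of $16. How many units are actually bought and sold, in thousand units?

39

In a free market, 277 - 7p = 7p - 73 gives the equilibrium p* = 25, q* = 102.
Because the ceiling (16) lies below the market-clearing price, it is binding.
At p = 16: qd = 277 - 7·16 = 165 and qs = 7·16 - 73 = 39.
The quantity actually transacted is the short side, supply: 39.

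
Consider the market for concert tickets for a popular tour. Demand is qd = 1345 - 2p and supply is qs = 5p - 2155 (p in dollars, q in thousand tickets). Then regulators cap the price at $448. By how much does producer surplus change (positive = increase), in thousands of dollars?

In a free market, 1345 - 2p = 5p - 2155 gives the equilibrium p* = 500, q* = 345.
Since 448 < 500, the ceiling is binding.
At p = 448: qd = 1345 - 2·448 = 449 and qs = 5·448 - 2155 = 85.
Producer surplus without the control is ½ · (500 - 431) · 345 = 11902.5.
With the ceiling, producers sell 85 units at 448, so PS = ½ · (448 - 431) · 85 = 722.5.
Change in producer surplus = 722.5 - 11902.5 = -11180.

-11180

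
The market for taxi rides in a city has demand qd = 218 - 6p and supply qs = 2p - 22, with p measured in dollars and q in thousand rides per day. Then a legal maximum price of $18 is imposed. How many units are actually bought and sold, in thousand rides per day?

Without the control the market clears where 218 - 6p = 2p - 22, i.e. p* = 30 and q* = 38.
Because the ceiling (18) lies below the market-clearing price, it is binding.
At p = 18: qd = 218 - 6·18 = 110 and qs = 2·18 - 22 = 14.
The quantity actually transacted is the short side, supply: 14.

14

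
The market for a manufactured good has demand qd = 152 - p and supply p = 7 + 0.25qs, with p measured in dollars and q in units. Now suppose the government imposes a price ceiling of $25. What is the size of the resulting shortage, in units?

55

Rearranging supply gives qs = 4p - 28. Setting quantity demanded equal to quantity supplied, 152 - p = 4p - 28, gives p* = 36 and q* = 116.
Since 25 < 36, the ceiling is binding.
At p = 25: qd = 152 - 25 = 127 and qs = 4·25 - 28 = 72.
Shortage = qd - qs = 127 - 72 = 55.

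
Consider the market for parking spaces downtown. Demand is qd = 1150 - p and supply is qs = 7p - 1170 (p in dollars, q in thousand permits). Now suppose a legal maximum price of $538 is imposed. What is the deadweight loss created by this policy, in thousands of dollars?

Setting quantity demanded equal to quantity supplied, 1150 - p = 7p - 1170, gives p* = 290 and q* = 860.
Since 538 is above p* = 290, the ceiling does not bind and the free-market outcome prevails.
Since the control does not bind, no trades are prevented and deadweight loss is zero.

0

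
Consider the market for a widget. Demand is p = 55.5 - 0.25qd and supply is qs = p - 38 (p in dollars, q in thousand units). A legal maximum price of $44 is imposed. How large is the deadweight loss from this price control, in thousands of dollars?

Rearranging demand gives qd = 222 - 4p. Without the control the market clears where 222 - 4p = p - 38, i.e. p* = 52 and q* = 14.
Because the ceiling (44) lies below the market-clearing price, it is binding.
At p = 44: qd = 222 - 4·44 = 46 and qs = 44 - 38 = 6.
Quantity traded falls to 6. At q = 6 the demand price is (222 - 6)/4 = 54 and the supply price is 38 + 6 = 44.
Deadweight loss = ½ · (54 - 44) · (14 - 6) = ½ · 10 · 8 = 40.

40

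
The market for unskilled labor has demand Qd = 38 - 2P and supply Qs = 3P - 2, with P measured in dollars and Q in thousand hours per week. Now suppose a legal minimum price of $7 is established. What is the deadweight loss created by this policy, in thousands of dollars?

0

Equilibrium: 38 - 2P = 3P - 2, so 40 = 5P and P* = 8, Q* = 22.
Since 7 is below P* = 8, the floor does not bind and the free-market outcome prevails.
Since the control does not bind, no trades are prevented and deadweight loss is zero.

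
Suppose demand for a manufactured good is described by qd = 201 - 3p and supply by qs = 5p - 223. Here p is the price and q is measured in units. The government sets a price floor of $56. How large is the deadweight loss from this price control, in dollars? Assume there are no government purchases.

21.6

Without the control the market clears where 201 - 3p = 5p - 223, i.e. p* = 53 and q* = 42.
The floor of 56 is above the equilibrium price 53, so it binds.
At p = 56: qd = 201 - 3·56 = 33 and qs = 5·56 - 223 = 57.
Quantity traded falls to 33. At q = 33 the demand price is (201 - 33)/3 = 56 and the supply price is (223 + 33)/5 = 51.2.
Deadweight loss = ½ · (56 - 51.2) · (42 - 33) = ½ · 4.8 · 9 = 21.6.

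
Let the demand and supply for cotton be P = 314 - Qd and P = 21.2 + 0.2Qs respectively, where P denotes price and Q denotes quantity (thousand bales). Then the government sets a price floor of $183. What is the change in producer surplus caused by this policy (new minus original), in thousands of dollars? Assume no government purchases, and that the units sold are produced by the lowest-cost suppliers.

13526.1

Rearranging demand gives Qd = 314 - P; rearranging supply gives Qs = 5P - 106. Equilibrium: 314 - P = 5P - 106, so 420 = 6P and P* = 70, Q* = 244.
The floor of 183 is above the equilibrium price 70, so it binds.
At P = 183: Qd = 314 - 183 = 131 and Qs = 5·183 - 106 = 809.
Producer surplus without the control is ½ · (70 - 21.2) · 244 = 5953.6.
With the floor, 131 units are sold at 183. The supply price at Q = 131 is 47.4, so PS = ½ · [(183 - 21.2) + (183 - 47.4)] · 131 = 19479.7.
Change in producer surplus = 19479.7 - 5953.6 = 13526.1.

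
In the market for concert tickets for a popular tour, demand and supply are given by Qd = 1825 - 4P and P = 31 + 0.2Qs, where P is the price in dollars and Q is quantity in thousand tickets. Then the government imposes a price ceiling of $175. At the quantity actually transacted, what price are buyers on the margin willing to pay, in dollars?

Rearranging supply gives Qs = 5P - 155. Equilibrium: 1825 - 4P = 5P - 155, so 1980 = 9P and P* = 220, Q* = 945.
Since 175 < 220, the ceiling is binding.
At P = 175: Qd = 1825 - 4·175 = 1125 and Qs = 5·175 - 155 = 720.
Only 720 units reach the market. On the demand curve, the marginal buyer's willingness to pay at Q = 720 is (1825 - 720)/4 = 276.25.

276.25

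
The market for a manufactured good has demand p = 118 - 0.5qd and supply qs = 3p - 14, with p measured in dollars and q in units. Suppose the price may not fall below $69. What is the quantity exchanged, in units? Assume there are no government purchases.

Rearranging demand gives qd = 236 - 2p. Without the control the market clears where 236 - 2p = 3p - 14, i.e. p* = 50 and q* = 136.
Since 69 > 50, the floor is binding.
At p = 69: qd = 236 - 2·69 = 98 and qs = 3·69 - 14 = 193.
The quantity actually transacted is the short side, demand: 98.

98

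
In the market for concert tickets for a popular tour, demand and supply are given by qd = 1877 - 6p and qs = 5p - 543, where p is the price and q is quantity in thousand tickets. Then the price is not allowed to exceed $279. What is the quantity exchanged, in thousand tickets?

Without the control the market clears where 1877 - 6p = 5p - 543, i.e. p* = 220 and q* = 557.
The ceiling of 279 is above the equilibrium price 220, so it is not binding; the market clears at p* = 220, q* = 557.

557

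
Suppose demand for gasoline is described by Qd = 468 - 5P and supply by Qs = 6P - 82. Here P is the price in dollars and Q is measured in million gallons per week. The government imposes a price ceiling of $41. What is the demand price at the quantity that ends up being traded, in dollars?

Setting quantity demanded equal to quantity supplied, 468 - 5P = 6P - 82, gives P* = 50 and Q* = 218.
Because the ceiling (41) lies below the market-clearing price, it is binding.
At P = 41: Qd = 468 - 5·41 = 263 and Qs = 6·41 - 82 = 164.
Only 164 units reach the market. On the demand curve, the marginal buyer's willingness to pay at Q = 164 is (468 - 164)/5 = 60.8.

60.8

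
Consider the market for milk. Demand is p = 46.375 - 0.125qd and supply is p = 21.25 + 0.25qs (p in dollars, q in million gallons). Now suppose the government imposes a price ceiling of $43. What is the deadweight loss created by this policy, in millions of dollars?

Rearranging demand gives qd = 371 - 8p; rearranging supply gives qs = 4p - 85. Setting quantity demanded equal to quantity supplied, 371 - 8p = 4p - 85, gives p* = 38 and q* = 67.
The ceiling of 43 is above the equilibrium price 38, so it is not binding; the market clears at p* = 38, q* = 67.
Since the control does not bind, no trades are prevented and deadweight loss is zero.

0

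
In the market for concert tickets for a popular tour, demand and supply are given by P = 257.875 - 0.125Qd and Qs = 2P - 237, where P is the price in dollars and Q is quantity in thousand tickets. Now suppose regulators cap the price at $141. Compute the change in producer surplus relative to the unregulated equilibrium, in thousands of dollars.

-11926

Rearranging demand gives Qd = 2063 - 8P. Setting quantity demanded equal to quantity supplied, 2063 - 8P = 2P - 237, gives P* = 230 and Q* = 223.
Since 141 < 230, the ceiling is binding.
At P = 141: Qd = 2063 - 8·141 = 935 and Qs = 2·141 - 237 = 45.
Producer surplus without the control is ½ · (230 - 118.5) · 223 = 12432.25.
With the ceiling, producers sell 45 units at 141, so PS = ½ · (141 - 118.5) · 45 = 506.25.
Change in producer surplus = 506.25 - 12432.25 = -11926.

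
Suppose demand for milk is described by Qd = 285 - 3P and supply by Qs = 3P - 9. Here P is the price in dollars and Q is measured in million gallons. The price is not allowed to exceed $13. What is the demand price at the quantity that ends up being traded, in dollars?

Without the control the market clears where 285 - 3P = 3P - 9, i.e. P* = 49 and Q* = 138.
Because the ceiling (13) lies below the market-clearing price, it is binding.
At P = 13: Qd = 285 - 3·13 = 246 and Qs = 3·13 - 9 = 30.
Only 30 units reach the market. On the demand curve, the marginal buyer's willingness to pay at Q = 30 is (285 - 30)/3 = 85.

85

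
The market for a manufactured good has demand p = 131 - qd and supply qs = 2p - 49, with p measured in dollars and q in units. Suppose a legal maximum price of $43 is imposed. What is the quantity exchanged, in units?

37

Rearranging demand gives qd = 131 - p. Without the control the market clears where 131 - p = 2p - 49, i.e. p* = 60 and q* = 71.
Because the ceiling (43) lies below the market-clearing price, it is binding.
At p = 43: qd = 131 - 43 = 88 and qs = 2·43 - 49 = 37.
The quantity actually transacted is the short side, supply: 37.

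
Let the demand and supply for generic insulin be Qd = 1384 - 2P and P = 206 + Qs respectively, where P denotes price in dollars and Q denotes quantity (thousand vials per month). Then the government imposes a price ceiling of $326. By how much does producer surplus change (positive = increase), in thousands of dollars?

Rearranging supply gives Qs = P - 206. Without the control the market clears where 1384 - 2P = P - 206, i.e. P* = 530 and Q* = 324.
The ceiling of 326 is below the equilibrium price 530, so it binds.
At P = 326: Qd = 1384 - 2·326 = 732 and Qs = 326 - 206 = 120.
Producer surplus without the control is ½ · (530 - 206) · 324 = 52488.
With the ceiling, producers sell 120 units at 326, so PS = ½ · (326 - 206) · 120 = 7200.
Change in producer surplus = 7200 - 52488 = -45288.

-45288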